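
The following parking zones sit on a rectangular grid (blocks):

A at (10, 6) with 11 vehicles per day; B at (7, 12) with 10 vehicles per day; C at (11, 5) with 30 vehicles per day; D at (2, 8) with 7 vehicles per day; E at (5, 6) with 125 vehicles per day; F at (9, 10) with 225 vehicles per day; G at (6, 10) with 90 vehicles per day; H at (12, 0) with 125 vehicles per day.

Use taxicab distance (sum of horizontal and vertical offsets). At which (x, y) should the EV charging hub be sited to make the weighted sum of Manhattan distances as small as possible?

(9, 10)

Manhattan distance separates: Σwᵢ(|x−xᵢ|+|y−yᵢ|) = Σwᵢ|x−xᵢ| + Σwᵢ|y−yᵢ|, so x and y are optimised independently as 1-D weighted medians.
Total weight W = 623; half = 311.5.
x-coordinate, sorted with cumulative weight:
  x=2 (D, w=7) cum 7
  x=5 (E, w=125) cum 132
  x=6 (G, w=90) cum 222
  x=7 (B, w=10) cum 232
  x=9 (F, w=225) cum 457  ← median
  x=10 (A, w=11) cum 468
  x=11 (C, w=30) cum 498
  x=12 (H, w=125) cum 623
⇒ x* = 9
y-coordinate, sorted with cumulative weight:
  y=0 (H, w=125) cum 125
  y=5 (C, w=30) cum 155
  y=6 (A, w=11) cum 166
  y=6 (E, w=125) cum 291
  y=8 (D, w=7) cum 298
  y=10 (F, w=225) cum 523  ← median
  y=10 (G, w=90) cum 613
  y=12 (B, w=10) cum 623
⇒ y* = 10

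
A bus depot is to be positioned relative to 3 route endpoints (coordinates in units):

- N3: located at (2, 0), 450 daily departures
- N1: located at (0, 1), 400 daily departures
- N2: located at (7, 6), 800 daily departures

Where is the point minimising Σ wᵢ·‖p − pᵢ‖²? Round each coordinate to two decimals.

The minimiser of Σwᵢ‖p−pᵢ‖² is the weighted centroid p* = (Σwᵢpᵢ)/(Σwᵢ).
Σwᵢ = 1650.
Σwᵢxᵢ = 450·2 + 400·0 + 800·7 = 6500.
Σwᵢyᵢ = 450·0 + 400·1 + 800·6 = 5200.
x* = 6500/1650 = 3.94, y* = 5200/1650 = 3.15.

(3.94, 3.15)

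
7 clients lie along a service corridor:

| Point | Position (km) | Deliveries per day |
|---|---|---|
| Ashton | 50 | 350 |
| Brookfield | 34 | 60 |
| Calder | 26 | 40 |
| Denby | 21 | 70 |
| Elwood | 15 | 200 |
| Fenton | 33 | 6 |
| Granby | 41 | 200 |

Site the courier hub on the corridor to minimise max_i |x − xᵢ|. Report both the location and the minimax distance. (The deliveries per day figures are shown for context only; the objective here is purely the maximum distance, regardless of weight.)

location 32.5, max distance 17.5

The 1-center on a line is the midpoint of the two extreme points: leftmost at 15, rightmost at 50.
Optimal location = (15 + 50)/2 = 32.5; maximum distance = (50 − 15)/2 = 17.5.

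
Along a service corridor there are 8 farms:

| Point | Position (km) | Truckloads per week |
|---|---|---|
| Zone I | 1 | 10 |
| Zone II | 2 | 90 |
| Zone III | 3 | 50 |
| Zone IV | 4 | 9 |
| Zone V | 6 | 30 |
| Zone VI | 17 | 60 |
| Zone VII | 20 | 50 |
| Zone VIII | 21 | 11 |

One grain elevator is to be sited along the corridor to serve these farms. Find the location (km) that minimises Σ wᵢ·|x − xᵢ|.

For a sum of weighted absolute distances on a line, the optimum is the weighted median (not the mean). Total weight W = 310; half-weight = 155.
Sort by position and accumulate weight:
  km 1 (Zone I, w=10) → cum 10
  km 2 (Zone II, w=90) → cum 100
  km 3 (Zone III, w=50) → cum 150
  km 4 (Zone IV, w=9) → cum 159  ≥ 155 → median here
  km 6 (Zone V, w=30) → cum 189
  km 17 (Zone VI, w=60) → cum 249
  km 20 (Zone VII, w=50) → cum 299
  km 21 (Zone VIII, w=11) → cum 310
Optimal location: km 4.

x = 4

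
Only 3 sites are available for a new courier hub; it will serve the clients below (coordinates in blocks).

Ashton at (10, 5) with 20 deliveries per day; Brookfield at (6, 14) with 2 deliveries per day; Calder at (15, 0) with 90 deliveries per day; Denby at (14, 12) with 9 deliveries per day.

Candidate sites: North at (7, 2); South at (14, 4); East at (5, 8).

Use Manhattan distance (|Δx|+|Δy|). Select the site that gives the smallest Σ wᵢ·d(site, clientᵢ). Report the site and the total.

Total weighted distance at each candidate:
  North (7, 2): total = 1199
  South (14, 4): total = 658
  East (5, 8): total = 1911
Minimum is at South with total 658 blocks.

South, total 658 blocks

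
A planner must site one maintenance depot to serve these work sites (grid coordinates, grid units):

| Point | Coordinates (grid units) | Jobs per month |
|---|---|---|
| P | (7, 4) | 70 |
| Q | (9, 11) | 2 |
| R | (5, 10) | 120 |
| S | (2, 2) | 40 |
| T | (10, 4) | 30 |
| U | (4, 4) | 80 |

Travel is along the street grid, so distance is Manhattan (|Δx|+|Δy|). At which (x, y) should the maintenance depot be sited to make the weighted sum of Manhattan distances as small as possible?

(5, 4)

Manhattan distance separates: Σwᵢ(|x−xᵢ|+|y−yᵢ|) = Σwᵢ|x−xᵢ| + Σwᵢ|y−yᵢ|, so x and y are optimised independently as 1-D weighted medians.
Total weight W = 342; half = 171.
x-coordinate, sorted with cumulative weight:
  x=2 (S, w=40) cum 40
  x=4 (U, w=80) cum 120
  x=5 (R, w=120) cum 240  ← median
  x=7 (P, w=70) cum 310
  x=9 (Q, w=2) cum 312
  x=10 (T, w=30) cum 342
⇒ x* = 5
y-coordinate, sorted with cumulative weight:
  y=2 (S, w=40) cum 40
  y=4 (P, w=70) cum 110
  y=4 (T, w=30) cum 140
  y=4 (U, w=80) cum 220  ← median
  y=10 (R, w=120) cum 340
  y=11 (Q, w=2) cum 342
⇒ y* = 4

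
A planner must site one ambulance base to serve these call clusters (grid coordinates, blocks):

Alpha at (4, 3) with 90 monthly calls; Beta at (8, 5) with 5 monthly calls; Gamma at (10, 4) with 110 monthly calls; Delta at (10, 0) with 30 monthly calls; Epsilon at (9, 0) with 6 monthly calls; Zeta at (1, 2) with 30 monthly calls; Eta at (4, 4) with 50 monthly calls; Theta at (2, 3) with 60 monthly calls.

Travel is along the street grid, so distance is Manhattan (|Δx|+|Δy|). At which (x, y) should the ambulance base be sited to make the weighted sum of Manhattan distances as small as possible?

Manhattan distance separates: Σwᵢ(|x−xᵢ|+|y−yᵢ|) = Σwᵢ|x−xᵢ| + Σwᵢ|y−yᵢ|, so x and y are optimised independently as 1-D weighted medians.
Total weight W = 381; half = 190.5.
x-coordinate, sorted with cumulative weight:
  x=1 (Zeta, w=30) cum 30
  x=2 (Theta, w=60) cum 90
  x=4 (Alpha, w=90) cum 180
  x=4 (Eta, w=50) cum 230  ← median
  x=8 (Beta, w=5) cum 235
  x=9 (Epsilon, w=6) cum 241
  x=10 (Gamma, w=110) cum 351
  x=10 (Delta, w=30) cum 381
⇒ x* = 4
y-coordinate, sorted with cumulative weight:
  y=0 (Delta, w=30) cum 30
  y=0 (Epsilon, w=6) cum 36
  y=2 (Zeta, w=30) cum 66
  y=3 (Alpha, w=90) cum 156
  y=3 (Theta, w=60) cum 216  ← median
  y=4 (Gamma, w=110) cum 326
  y=4 (Eta, w=50) cum 376
  y=5 (Beta, w=5) cum 381
⇒ y* = 3

(4, 3)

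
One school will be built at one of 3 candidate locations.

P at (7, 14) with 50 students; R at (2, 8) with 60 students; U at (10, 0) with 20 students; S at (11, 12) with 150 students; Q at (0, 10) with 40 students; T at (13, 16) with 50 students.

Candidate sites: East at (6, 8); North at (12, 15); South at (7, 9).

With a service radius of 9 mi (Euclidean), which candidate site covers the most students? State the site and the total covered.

Coverage radius r = 9 mi; a point is covered iff (Δx)²+(Δy)² ≤ 9² = 81.
  East (6, 8): covers {P, R, U, S, Q} → 320
  North (12, 15): covers {P, S, T} → 250
  South (7, 9): covers {P, R, S, Q} → 300
Maximum coverage at East: 320 students.

East, covering 320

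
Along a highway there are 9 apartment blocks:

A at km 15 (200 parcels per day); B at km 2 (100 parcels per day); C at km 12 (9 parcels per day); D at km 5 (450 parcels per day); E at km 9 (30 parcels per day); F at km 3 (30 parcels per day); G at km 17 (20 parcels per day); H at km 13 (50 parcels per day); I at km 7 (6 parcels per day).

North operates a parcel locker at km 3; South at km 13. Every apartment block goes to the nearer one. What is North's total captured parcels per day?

586

The indifferent point is the midpoint (3+13)/2 = 8; apartment blocks left of it (closer to North at 3) go to North, those right go to South.
  B at 2 (w=100) → North
  F at 3 (w=30) → North
  D at 5 (w=450) → North
  I at 7 (w=6) → North
  E at 9 (w=30) → South
  C at 12 (w=9) → South
  H at 13 (w=50) → South
  A at 15 (w=200) → South
  G at 17 (w=20) → South
North captures 586; South captures 309.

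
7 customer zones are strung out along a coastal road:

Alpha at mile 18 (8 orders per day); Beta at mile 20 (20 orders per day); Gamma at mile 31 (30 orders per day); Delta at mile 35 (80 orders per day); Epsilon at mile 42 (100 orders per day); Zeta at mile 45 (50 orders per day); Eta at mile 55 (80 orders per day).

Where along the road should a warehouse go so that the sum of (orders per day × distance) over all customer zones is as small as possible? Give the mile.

x = 42

For a sum of weighted absolute distances on a line, the optimum is the weighted median (not the mean). Total weight W = 368; half-weight = 184.
Sort by position and accumulate weight:
  mile 18 (Alpha, w=8) → cum 8
  mile 20 (Beta, w=20) → cum 28
  mile 31 (Gamma, w=30) → cum 58
  mile 35 (Delta, w=80) → cum 138
  mile 42 (Epsilon, w=100) → cum 238  ≥ 184 → median here
  mile 45 (Zeta, w=50) → cum 288
  mile 55 (Eta, w=80) → cum 368
Optimal location: mile 42.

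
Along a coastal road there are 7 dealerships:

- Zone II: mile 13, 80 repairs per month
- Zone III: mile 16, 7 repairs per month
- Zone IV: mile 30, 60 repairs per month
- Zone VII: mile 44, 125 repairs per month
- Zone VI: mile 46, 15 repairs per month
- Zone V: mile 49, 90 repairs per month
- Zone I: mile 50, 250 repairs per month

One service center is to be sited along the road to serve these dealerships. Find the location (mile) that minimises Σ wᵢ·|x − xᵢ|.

For a sum of weighted absolute distances on a line, the optimum is the weighted median (not the mean). Total weight W = 627; half-weight = 313.5.
Sort by position and accumulate weight:
  mile 13 (Zone II, w=80) → cum 80
  mile 16 (Zone III, w=7) → cum 87
  mile 30 (Zone IV, w=60) → cum 147
  mile 44 (Zone VII, w=125) → cum 272
  mile 46 (Zone VI, w=15) → cum 287
  mile 49 (Zone V, w=90) → cum 377  ≥ 313.5 → median here
  mile 50 (Zone I, w=250) → cum 627
Optimal location: mile 49.

x = 49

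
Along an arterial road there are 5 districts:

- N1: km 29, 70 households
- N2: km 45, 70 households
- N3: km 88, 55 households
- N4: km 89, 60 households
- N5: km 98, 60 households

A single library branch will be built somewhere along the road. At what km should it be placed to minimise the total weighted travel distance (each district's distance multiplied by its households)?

x = 88

For a sum of weighted absolute distances on a line, the optimum is the weighted median (not the mean). Total weight W = 315; half-weight = 157.5.
Sort by position and accumulate weight:
  km 29 (N1, w=70) → cum 70
  km 45 (N2, w=70) → cum 140
  km 88 (N3, w=55) → cum 195  ≥ 157.5 → median here
  km 89 (N4, w=60) → cum 255
  km 98 (N5, w=60) → cum 315
Optimal location: km 88.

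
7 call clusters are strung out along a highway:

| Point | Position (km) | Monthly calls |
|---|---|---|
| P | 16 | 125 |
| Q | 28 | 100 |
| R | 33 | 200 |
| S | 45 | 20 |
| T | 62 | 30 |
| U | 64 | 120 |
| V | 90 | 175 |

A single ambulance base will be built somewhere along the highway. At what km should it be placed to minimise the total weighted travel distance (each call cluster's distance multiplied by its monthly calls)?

x = 33

For a sum of weighted absolute distances on a line, the optimum is the weighted median (not the mean). Total weight W = 770; half-weight = 385.
Sort by position and accumulate weight:
  km 16 (P, w=125) → cum 125
  km 28 (Q, w=100) → cum 225
  km 33 (R, w=200) → cum 425  ≥ 385 → median here
  km 45 (S, w=20) → cum 445
  km 62 (T, w=30) → cum 475
  km 64 (U, w=120) → cum 595
  km 90 (V, w=175) → cum 770
Optimal location: km 33.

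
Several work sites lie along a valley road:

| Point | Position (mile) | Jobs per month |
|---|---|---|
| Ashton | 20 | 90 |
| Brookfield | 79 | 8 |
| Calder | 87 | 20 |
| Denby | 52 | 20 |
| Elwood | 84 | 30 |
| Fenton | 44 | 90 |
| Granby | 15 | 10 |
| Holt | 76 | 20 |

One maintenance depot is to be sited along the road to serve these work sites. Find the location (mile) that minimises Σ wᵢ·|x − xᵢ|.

x = 44

For a sum of weighted absolute distances on a line, the optimum is the weighted median (not the mean). Total weight W = 288; half-weight = 144.
Sort by position and accumulate weight:
  mile 15 (Granby, w=10) → cum 10
  mile 20 (Ashton, w=90) → cum 100
  mile 44 (Fenton, w=90) → cum 190  ≥ 144 → median here
  mile 52 (Denby, w=20) → cum 210
  mile 76 (Holt, w=20) → cum 230
  mile 79 (Brookfield, w=8) → cum 238
  mile 84 (Elwood, w=30) → cum 268
  mile 87 (Calder, w=20) → cum 288
Optimal location: mile 44.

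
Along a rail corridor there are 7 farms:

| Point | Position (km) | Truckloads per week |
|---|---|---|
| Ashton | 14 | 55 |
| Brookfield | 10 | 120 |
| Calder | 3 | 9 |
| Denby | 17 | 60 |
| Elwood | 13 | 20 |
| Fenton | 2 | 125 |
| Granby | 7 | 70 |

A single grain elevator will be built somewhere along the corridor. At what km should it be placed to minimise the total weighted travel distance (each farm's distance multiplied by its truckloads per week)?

x = 10

For a sum of weighted absolute distances on a line, the optimum is the weighted median (not the mean). Total weight W = 459; half-weight = 229.5.
Sort by position and accumulate weight:
  km 2 (Fenton, w=125) → cum 125
  km 3 (Calder, w=9) → cum 134
  km 7 (Granby, w=70) → cum 204
  km 10 (Brookfield, w=120) → cum 324  ≥ 229.5 → median here
  km 13 (Elwood, w=20) → cum 344
  km 14 (Ashton, w=55) → cum 399
  km 17 (Denby, w=60) → cum 459
Optimal location: km 10.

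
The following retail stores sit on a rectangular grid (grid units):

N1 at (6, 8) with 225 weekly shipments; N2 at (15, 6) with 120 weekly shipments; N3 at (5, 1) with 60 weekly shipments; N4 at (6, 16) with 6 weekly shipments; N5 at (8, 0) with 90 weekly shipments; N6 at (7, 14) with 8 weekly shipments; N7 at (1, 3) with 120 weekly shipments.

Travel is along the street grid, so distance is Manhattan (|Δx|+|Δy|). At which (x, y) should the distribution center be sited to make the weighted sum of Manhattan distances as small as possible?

Manhattan distance separates: Σwᵢ(|x−xᵢ|+|y−yᵢ|) = Σwᵢ|x−xᵢ| + Σwᵢ|y−yᵢ|, so x and y are optimised independently as 1-D weighted medians.
Total weight W = 629; half = 314.5.
x-coordinate, sorted with cumulative weight:
  x=1 (N7, w=120) cum 120
  x=5 (N3, w=60) cum 180
  x=6 (N1, w=225) cum 405  ← median
  x=6 (N4, w=6) cum 411
  x=7 (N6, w=8) cum 419
  x=8 (N5, w=90) cum 509
  x=15 (N2, w=120) cum 629
⇒ x* = 6
y-coordinate, sorted with cumulative weight:
  y=0 (N5, w=90) cum 90
  y=1 (N3, w=60) cum 150
  y=3 (N7, w=120) cum 270
  y=6 (N2, w=120) cum 390  ← median
  y=8 (N1, w=225) cum 615
  y=14 (N6, w=8) cum 623
  y=16 (N4, w=6) cum 629
⇒ y* = 6

(6, 6)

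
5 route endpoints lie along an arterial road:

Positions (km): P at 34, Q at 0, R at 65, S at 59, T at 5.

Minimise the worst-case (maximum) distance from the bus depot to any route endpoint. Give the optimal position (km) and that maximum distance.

The 1-center on a line is the midpoint of the two extreme points: leftmost at 0, rightmost at 65.
Optimal location = (0 + 65)/2 = 32.5; maximum distance = (65 − 0)/2 = 32.5.

location 32.5, max distance 32.5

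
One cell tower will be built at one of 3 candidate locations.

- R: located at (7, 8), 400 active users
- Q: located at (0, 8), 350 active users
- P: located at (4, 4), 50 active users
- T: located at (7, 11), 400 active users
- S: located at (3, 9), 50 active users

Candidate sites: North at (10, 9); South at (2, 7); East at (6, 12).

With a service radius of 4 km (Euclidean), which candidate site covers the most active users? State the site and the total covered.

North, covering 800

Coverage radius r = 4 km; a point is covered iff (Δx)²+(Δy)² ≤ 4² = 16.
  North (10, 9): covers {R, T} → 800
  South (2, 7): covers {Q, P, S} → 450
  East (6, 12): covers {T} → 400
Maximum coverage at North: 800 active users.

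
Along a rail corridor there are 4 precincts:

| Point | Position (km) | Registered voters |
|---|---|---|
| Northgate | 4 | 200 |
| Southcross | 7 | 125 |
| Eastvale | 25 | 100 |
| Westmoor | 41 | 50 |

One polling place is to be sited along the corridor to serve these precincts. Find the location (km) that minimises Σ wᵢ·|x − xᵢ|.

x = 7

For a sum of weighted absolute distances on a line, the optimum is the weighted median (not the mean). Total weight W = 475; half-weight = 237.5.
Sort by position and accumulate weight:
  km 4 (Northgate, w=200) → cum 200
  km 7 (Southcross, w=125) → cum 325  ≥ 237.5 → median here
  km 25 (Eastvale, w=100) → cum 425
  km 41 (Westmoor, w=50) → cum 475
Optimal location: km 7.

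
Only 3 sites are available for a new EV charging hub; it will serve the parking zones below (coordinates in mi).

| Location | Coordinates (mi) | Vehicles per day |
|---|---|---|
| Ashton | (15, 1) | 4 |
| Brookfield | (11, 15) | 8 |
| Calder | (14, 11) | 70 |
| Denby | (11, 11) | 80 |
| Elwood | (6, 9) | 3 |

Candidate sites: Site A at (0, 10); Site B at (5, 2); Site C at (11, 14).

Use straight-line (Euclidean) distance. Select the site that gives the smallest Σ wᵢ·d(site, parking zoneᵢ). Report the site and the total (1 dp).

Total weighted distance at each candidate:
  Site A (0, 10): total = 2051.0
  Site B (5, 2): total = 1932.2
  Site C (11, 14): total = 620.6
Minimum is at Site C with total 620.6 mi.

Site C, total 620.6 mi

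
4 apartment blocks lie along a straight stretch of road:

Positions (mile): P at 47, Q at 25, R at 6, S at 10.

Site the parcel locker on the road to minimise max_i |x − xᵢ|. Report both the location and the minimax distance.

location 26.5, max distance 20.5

The 1-center on a line is the midpoint of the two extreme points: leftmost at 6, rightmost at 47.
Optimal location = (6 + 47)/2 = 26.5; maximum distance = (47 − 6)/2 = 20.5.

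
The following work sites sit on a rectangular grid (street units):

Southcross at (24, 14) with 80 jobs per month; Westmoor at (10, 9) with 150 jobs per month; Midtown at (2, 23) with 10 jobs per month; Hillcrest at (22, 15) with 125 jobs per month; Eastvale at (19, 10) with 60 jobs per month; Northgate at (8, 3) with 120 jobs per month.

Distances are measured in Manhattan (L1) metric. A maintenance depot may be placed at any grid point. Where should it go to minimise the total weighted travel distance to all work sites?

(10, 10)

Manhattan distance separates: Σwᵢ(|x−xᵢ|+|y−yᵢ|) = Σwᵢ|x−xᵢ| + Σwᵢ|y−yᵢ|, so x and y are optimised independently as 1-D weighted medians.
Total weight W = 545; half = 272.5.
x-coordinate, sorted with cumulative weight:
  x=2 (Midtown, w=10) cum 10
  x=8 (Northgate, w=120) cum 130
  x=10 (Westmoor, w=150) cum 280  ← median
  x=19 (Eastvale, w=60) cum 340
  x=22 (Hillcrest, w=125) cum 465
  x=24 (Southcross, w=80) cum 545
⇒ x* = 10
y-coordinate, sorted with cumulative weight:
  y=3 (Northgate, w=120) cum 120
  y=9 (Westmoor, w=150) cum 270
  y=10 (Eastvale, w=60) cum 330  ← median
  y=14 (Southcross, w=80) cum 410
  y=15 (Hillcrest, w=125) cum 535
  y=23 (Midtown, w=10) cum 545
⇒ y* = 10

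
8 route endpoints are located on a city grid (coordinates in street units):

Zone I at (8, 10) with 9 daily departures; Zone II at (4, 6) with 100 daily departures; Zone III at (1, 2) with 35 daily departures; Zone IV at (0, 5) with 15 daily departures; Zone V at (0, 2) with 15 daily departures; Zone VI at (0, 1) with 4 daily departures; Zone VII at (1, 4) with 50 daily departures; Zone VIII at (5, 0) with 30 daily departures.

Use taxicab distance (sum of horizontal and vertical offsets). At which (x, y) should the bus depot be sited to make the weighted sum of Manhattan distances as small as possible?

Manhattan distance separates: Σwᵢ(|x−xᵢ|+|y−yᵢ|) = Σwᵢ|x−xᵢ| + Σwᵢ|y−yᵢ|, so x and y are optimised independently as 1-D weighted medians.
Total weight W = 258; half = 129.
x-coordinate, sorted with cumulative weight:
  x=0 (Zone IV, w=15) cum 15
  x=0 (Zone V, w=15) cum 30
  x=0 (Zone VI, w=4) cum 34
  x=1 (Zone III, w=35) cum 69
  x=1 (Zone VII, w=50) cum 119
  x=4 (Zone II, w=100) cum 219  ← median
  x=5 (Zone VIII, w=30) cum 249
  x=8 (Zone I, w=9) cum 258
⇒ x* = 4
y-coordinate, sorted with cumulative weight:
  y=0 (Zone VIII, w=30) cum 30
  y=1 (Zone VI, w=4) cum 34
  y=2 (Zone III, w=35) cum 69
  y=2 (Zone V, w=15) cum 84
  y=4 (Zone VII, w=50) cum 134  ← median
  y=5 (Zone IV, w=15) cum 149
  y=6 (Zone II, w=100) cum 249
  y=10 (Zone I, w=9) cum 258
⇒ y* = 4

(4, 4)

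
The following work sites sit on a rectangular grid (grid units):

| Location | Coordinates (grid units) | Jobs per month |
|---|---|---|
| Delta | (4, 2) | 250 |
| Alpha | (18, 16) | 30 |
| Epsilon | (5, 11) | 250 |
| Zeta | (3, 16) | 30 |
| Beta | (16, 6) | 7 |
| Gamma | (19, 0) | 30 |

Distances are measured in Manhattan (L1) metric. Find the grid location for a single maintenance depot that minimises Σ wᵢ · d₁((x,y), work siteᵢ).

(5, 11)

Manhattan distance separates: Σwᵢ(|x−xᵢ|+|y−yᵢ|) = Σwᵢ|x−xᵢ| + Σwᵢ|y−yᵢ|, so x and y are optimised independently as 1-D weighted medians.
Total weight W = 597; half = 298.5.
x-coordinate, sorted with cumulative weight:
  x=3 (Zeta, w=30) cum 30
  x=4 (Delta, w=250) cum 280
  x=5 (Epsilon, w=250) cum 530  ← median
  x=16 (Beta, w=7) cum 537
  x=18 (Alpha, w=30) cum 567
  x=19 (Gamma, w=30) cum 597
⇒ x* = 5
y-coordinate, sorted with cumulative weight:
  y=0 (Gamma, w=30) cum 30
  y=2 (Delta, w=250) cum 280
  y=6 (Beta, w=7) cum 287
  y=11 (Epsilon, w=250) cum 537  ← median
  y=16 (Alpha, w=30) cum 567
  y=16 (Zeta, w=30) cum 597
⇒ y* = 11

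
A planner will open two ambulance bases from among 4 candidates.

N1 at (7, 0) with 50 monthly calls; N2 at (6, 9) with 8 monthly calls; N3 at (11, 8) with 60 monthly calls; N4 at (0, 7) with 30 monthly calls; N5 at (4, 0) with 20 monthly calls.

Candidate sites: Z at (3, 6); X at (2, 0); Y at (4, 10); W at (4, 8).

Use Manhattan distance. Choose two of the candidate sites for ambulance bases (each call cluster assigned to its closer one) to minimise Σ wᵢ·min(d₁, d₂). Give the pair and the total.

Evaluate every pair (each demand assigned to the nearer of the two):
  {X, W}: total = 884
  {Z, X}: total = 1058
  {X, Y}: total = 1064
  {Z, W}: total = 1204
  {Y, W}: total = 1304
  {Z, Y}: total = 1324
Best pair: {X, W} with total 884.

{X, W}, total 884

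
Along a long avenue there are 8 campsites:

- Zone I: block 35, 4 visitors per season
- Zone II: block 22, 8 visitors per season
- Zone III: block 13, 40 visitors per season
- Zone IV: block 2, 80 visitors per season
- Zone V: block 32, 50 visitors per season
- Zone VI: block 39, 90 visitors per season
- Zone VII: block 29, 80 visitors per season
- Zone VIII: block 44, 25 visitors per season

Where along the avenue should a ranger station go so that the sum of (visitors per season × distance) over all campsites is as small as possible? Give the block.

For a sum of weighted absolute distances on a line, the optimum is the weighted median (not the mean). Total weight W = 377; half-weight = 188.5.
Sort by position and accumulate weight:
  block 2 (Zone IV, w=80) → cum 80
  block 13 (Zone III, w=40) → cum 120
  block 22 (Zone II, w=8) → cum 128
  block 29 (Zone VII, w=80) → cum 208  ≥ 188.5 → median here
  block 32 (Zone V, w=50) → cum 258
  block 35 (Zone I, w=4) → cum 262
  block 39 (Zone VI, w=90) → cum 352
  block 44 (Zone VIII, w=25) → cum 377
Optimal location: block 29.

x = 29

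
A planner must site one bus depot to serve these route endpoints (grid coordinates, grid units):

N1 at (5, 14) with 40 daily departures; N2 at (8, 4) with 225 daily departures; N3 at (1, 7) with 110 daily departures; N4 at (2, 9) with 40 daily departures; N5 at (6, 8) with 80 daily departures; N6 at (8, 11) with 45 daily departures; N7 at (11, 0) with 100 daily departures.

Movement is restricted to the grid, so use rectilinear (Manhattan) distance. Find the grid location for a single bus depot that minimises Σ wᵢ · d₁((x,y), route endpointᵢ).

Manhattan distance separates: Σwᵢ(|x−xᵢ|+|y−yᵢ|) = Σwᵢ|x−xᵢ| + Σwᵢ|y−yᵢ|, so x and y are optimised independently as 1-D weighted medians.
Total weight W = 640; half = 320.
x-coordinate, sorted with cumulative weight:
  x=1 (N3, w=110) cum 110
  x=2 (N4, w=40) cum 150
  x=5 (N1, w=40) cum 190
  x=6 (N5, w=80) cum 270
  x=8 (N2, w=225) cum 495  ← median
  x=8 (N6, w=45) cum 540
  x=11 (N7, w=100) cum 640
⇒ x* = 8
y-coordinate, sorted with cumulative weight:
  y=0 (N7, w=100) cum 100
  y=4 (N2, w=225) cum 325  ← median
  y=7 (N3, w=110) cum 435
  y=8 (N5, w=80) cum 515
  y=9 (N4, w=40) cum 555
  y=11 (N6, w=45) cum 600
  y=14 (N1, w=40) cum 640
⇒ y* = 4

(8, 4)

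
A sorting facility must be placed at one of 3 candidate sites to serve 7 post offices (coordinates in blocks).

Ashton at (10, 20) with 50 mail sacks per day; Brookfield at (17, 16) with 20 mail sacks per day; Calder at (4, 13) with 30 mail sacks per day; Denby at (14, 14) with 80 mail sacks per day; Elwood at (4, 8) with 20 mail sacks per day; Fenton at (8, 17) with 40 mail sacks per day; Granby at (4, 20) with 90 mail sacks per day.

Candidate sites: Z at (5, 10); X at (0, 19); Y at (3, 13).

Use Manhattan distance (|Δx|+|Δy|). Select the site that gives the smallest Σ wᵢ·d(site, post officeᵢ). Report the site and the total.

Total weighted distance at each candidate:
  Z (5, 10): total = 3720
  X (0, 19): total = 3920
  Y (3, 13): total = 3230
Minimum is at Y with total 3230 blocks.

Y, total 3230 blocks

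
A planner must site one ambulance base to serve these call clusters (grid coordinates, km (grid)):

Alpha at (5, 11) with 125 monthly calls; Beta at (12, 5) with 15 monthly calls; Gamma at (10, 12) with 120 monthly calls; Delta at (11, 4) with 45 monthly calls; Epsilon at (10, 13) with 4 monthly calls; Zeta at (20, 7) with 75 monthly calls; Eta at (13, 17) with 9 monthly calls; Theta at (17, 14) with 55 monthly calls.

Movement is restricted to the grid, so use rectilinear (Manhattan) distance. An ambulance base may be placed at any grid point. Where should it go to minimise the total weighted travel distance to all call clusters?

Manhattan distance separates: Σwᵢ(|x−xᵢ|+|y−yᵢ|) = Σwᵢ|x−xᵢ| + Σwᵢ|y−yᵢ|, so x and y are optimised independently as 1-D weighted medians.
Total weight W = 448; half = 224.
x-coordinate, sorted with cumulative weight:
  x=5 (Alpha, w=125) cum 125
  x=10 (Gamma, w=120) cum 245  ← median
  x=10 (Epsilon, w=4) cum 249
  x=11 (Delta, w=45) cum 294
  x=12 (Beta, w=15) cum 309
  x=13 (Eta, w=9) cum 318
  x=17 (Theta, w=55) cum 373
  x=20 (Zeta, w=75) cum 448
⇒ x* = 10
y-coordinate, sorted with cumulative weight:
  y=4 (Delta, w=45) cum 45
  y=5 (Beta, w=15) cum 60
  y=7 (Zeta, w=75) cum 135
  y=11 (Alpha, w=125) cum 260  ← median
  y=12 (Gamma, w=120) cum 380
  y=13 (Epsilon, w=4) cum 384
  y=14 (Theta, w=55) cum 439
  y=17 (Eta, w=9) cum 448
⇒ y* = 11

(10, 11)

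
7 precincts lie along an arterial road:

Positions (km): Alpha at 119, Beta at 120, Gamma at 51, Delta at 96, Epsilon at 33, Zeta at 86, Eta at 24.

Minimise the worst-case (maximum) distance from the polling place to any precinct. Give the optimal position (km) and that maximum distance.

The 1-center on a line is the midpoint of the two extreme points: leftmost at 24, rightmost at 120.
Optimal location = (24 + 120)/2 = 72; maximum distance = (120 − 24)/2 = 48.

location 72, max distance 48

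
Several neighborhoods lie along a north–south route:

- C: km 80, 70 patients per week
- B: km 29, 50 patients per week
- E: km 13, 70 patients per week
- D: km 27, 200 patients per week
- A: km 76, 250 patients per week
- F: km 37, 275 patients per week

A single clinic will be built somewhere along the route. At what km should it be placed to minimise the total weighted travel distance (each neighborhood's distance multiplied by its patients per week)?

For a sum of weighted absolute distances on a line, the optimum is the weighted median (not the mean). Total weight W = 915; half-weight = 457.5.
Sort by position and accumulate weight:
  km 13 (E, w=70) → cum 70
  km 27 (D, w=200) → cum 270
  km 29 (B, w=50) → cum 320
  km 37 (F, w=275) → cum 595  ≥ 457.5 → median here
  km 76 (A, w=250) → cum 845
  km 80 (C, w=70) → cum 915
Optimal location: km 37.

x = 37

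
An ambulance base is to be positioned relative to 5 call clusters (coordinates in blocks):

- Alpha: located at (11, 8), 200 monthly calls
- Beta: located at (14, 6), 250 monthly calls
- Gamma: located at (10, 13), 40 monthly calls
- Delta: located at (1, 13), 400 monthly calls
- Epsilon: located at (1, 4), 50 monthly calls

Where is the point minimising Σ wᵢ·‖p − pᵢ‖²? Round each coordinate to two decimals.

(6.97, 9.60)

The minimiser of Σwᵢ‖p−pᵢ‖² is the weighted centroid p* = (Σwᵢpᵢ)/(Σwᵢ).
Σwᵢ = 940.
Σwᵢxᵢ = 200·11 + 250·14 + 40·10 + 400·1 + 50·1 = 6550.
Σwᵢyᵢ = 200·8 + 250·6 + 40·13 + 400·13 + 50·4 = 9020.
x* = 6550/940 = 6.97, y* = 9020/940 = 9.60.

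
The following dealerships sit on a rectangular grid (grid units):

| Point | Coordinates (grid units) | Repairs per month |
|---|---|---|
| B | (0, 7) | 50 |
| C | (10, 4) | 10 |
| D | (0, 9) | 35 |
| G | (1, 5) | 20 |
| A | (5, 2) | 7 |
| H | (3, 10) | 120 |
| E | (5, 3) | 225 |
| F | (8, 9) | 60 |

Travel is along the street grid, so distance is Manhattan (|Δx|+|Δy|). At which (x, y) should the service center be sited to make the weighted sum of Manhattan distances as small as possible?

Manhattan distance separates: Σwᵢ(|x−xᵢ|+|y−yᵢ|) = Σwᵢ|x−xᵢ| + Σwᵢ|y−yᵢ|, so x and y are optimised independently as 1-D weighted medians.
Total weight W = 527; half = 263.5.
x-coordinate, sorted with cumulative weight:
  x=0 (B, w=50) cum 50
  x=0 (D, w=35) cum 85
  x=1 (G, w=20) cum 105
  x=3 (H, w=120) cum 225
  x=5 (A, w=7) cum 232
  x=5 (E, w=225) cum 457  ← median
  x=8 (F, w=60) cum 517
  x=10 (C, w=10) cum 527
⇒ x* = 5
y-coordinate, sorted with cumulative weight:
  y=2 (A, w=7) cum 7
  y=3 (E, w=225) cum 232
  y=4 (C, w=10) cum 242
  y=5 (G, w=20) cum 262
  y=7 (B, w=50) cum 312  ← median
  y=9 (D, w=35) cum 347
  y=9 (F, w=60) cum 407
  y=10 (H, w=120) cum 527
⇒ y* = 7

(5, 7)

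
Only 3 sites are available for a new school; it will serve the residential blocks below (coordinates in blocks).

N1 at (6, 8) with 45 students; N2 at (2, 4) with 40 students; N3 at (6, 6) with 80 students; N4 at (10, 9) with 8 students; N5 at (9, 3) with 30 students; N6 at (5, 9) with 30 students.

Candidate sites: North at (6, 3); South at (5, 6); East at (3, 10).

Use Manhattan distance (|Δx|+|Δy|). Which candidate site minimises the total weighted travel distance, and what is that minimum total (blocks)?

Total weighted distance at each candidate:
  North (6, 3): total = 1045
  South (5, 6): total = 779
  East (3, 10): total = 1609
Minimum is at South with total 779 blocks.

South, total 779 blocks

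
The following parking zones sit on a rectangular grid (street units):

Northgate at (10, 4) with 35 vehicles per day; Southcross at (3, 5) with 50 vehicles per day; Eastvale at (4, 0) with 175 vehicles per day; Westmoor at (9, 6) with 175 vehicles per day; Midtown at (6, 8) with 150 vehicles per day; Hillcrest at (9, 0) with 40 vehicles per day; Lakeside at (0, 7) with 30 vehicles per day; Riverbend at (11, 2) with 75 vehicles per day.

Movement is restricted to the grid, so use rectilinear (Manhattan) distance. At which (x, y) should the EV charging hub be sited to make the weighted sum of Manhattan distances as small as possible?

(6, 5)

Manhattan distance separates: Σwᵢ(|x−xᵢ|+|y−yᵢ|) = Σwᵢ|x−xᵢ| + Σwᵢ|y−yᵢ|, so x and y are optimised independently as 1-D weighted medians.
Total weight W = 730; half = 365.
x-coordinate, sorted with cumulative weight:
  x=0 (Lakeside, w=30) cum 30
  x=3 (Southcross, w=50) cum 80
  x=4 (Eastvale, w=175) cum 255
  x=6 (Midtown, w=150) cum 405  ← median
  x=9 (Westmoor, w=175) cum 580
  x=9 (Hillcrest, w=40) cum 620
  x=10 (Northgate, w=35) cum 655
  x=11 (Riverbend, w=75) cum 730
⇒ x* = 6
y-coordinate, sorted with cumulative weight:
  y=0 (Eastvale, w=175) cum 175
  y=0 (Hillcrest, w=40) cum 215
  y=2 (Riverbend, w=75) cum 290
  y=4 (Northgate, w=35) cum 325
  y=5 (Southcross, w=50) cum 375  ← median
  y=6 (Westmoor, w=175) cum 550
  y=7 (Lakeside, w=30) cum 580
  y=8 (Midtown, w=150) cum 730
⇒ y* = 5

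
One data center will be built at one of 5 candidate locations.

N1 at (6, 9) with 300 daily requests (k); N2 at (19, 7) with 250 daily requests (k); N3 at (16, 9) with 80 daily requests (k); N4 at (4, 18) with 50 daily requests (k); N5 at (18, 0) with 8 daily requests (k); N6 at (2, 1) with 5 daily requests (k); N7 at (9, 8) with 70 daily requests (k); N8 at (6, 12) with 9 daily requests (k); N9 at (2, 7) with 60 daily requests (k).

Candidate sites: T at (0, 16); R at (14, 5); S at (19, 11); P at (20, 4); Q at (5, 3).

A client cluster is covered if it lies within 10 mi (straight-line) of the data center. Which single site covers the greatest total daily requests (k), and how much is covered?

Coverage radius r = 10 mi; a point is covered iff (Δx)²+(Δy)² ≤ 10² = 100.
  T (0, 16): covers {N1, N4, N8, N9} → 419
  R (14, 5): covers {N1, N2, N3, N5, N7} → 708
  S (19, 11): covers {N2, N3} → 330
  P (20, 4): covers {N2, N3, N5} → 338
  Q (5, 3): covers {N1, N6, N7, N8, N9} → 444
Maximum coverage at R: 708 daily requests (k).

R, covering 708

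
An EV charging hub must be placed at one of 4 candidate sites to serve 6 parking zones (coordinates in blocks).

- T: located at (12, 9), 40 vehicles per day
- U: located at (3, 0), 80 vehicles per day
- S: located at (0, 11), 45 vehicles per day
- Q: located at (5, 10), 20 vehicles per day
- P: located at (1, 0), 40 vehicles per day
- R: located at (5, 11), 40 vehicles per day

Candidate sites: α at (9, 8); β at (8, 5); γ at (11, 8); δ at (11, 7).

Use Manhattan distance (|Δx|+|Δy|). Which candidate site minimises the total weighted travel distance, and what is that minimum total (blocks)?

β, total 2750 blocks

Total weighted distance at each candidate:
  α (9, 8): total = 2860
  β (8, 5): total = 2750
  γ (11, 8): total = 3230
  δ (11, 7): total = 3255
Minimum is at β with total 2750 blocks.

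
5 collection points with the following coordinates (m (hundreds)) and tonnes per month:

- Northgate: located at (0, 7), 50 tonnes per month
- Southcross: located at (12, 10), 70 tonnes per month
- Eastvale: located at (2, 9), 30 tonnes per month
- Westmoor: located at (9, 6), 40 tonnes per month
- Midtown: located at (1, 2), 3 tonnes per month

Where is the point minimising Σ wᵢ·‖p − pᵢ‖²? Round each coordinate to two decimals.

The minimiser of Σwᵢ‖p−pᵢ‖² is the weighted centroid p* = (Σwᵢpᵢ)/(Σwᵢ).
Σwᵢ = 193.
Σwᵢxᵢ = 50·0 + 70·12 + 30·2 + 40·9 + 3·1 = 1263.
Σwᵢyᵢ = 50·7 + 70·10 + 30·9 + 40·6 + 3·2 = 1566.
x* = 1263/193 = 6.54, y* = 1566/193 = 8.11.

(6.54, 8.11)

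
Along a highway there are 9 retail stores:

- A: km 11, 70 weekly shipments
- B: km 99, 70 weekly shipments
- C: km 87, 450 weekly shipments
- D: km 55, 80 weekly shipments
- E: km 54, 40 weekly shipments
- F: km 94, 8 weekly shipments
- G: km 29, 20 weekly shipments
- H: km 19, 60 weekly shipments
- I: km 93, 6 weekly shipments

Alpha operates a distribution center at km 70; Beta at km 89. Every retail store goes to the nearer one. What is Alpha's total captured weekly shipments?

The indifferent point is the midpoint (70+89)/2 = 79.5; retail stores left of it (closer to Alpha at 70) go to Alpha, those right go to Beta.
  A at 11 (w=70) → Alpha
  H at 19 (w=60) → Alpha
  G at 29 (w=20) → Alpha
  E at 54 (w=40) → Alpha
  D at 55 (w=80) → Alpha
  C at 87 (w=450) → Beta
  I at 93 (w=6) → Beta
  F at 94 (w=8) → Beta
  B at 99 (w=70) → Beta
Alpha captures 270; Beta captures 534.

270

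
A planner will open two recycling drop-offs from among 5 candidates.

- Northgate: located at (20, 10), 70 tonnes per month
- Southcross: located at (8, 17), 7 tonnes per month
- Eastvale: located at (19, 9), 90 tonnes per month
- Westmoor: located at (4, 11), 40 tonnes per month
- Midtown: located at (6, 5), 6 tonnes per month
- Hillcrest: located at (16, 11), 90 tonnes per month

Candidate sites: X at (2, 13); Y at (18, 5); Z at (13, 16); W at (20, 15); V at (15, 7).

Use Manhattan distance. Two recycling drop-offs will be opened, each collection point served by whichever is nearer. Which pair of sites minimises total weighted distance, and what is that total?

{X, V}, total 1846

Evaluate every pair (each demand assigned to the nearer of the two):
  {X, V}: total = 1846
  {X, Y}: total = 1962
  {X, W}: total = 2002
  {W, V}: total = 2104
  {Y, V}: total = 2175
  {Z, V}: total = 2218
  {Y, Z}: total = 2334
  {Z, W}: total = 2410
  {Y, W}: total = 2490
  {X, Z}: total = 3074
Best pair: {X, V} with total 1846.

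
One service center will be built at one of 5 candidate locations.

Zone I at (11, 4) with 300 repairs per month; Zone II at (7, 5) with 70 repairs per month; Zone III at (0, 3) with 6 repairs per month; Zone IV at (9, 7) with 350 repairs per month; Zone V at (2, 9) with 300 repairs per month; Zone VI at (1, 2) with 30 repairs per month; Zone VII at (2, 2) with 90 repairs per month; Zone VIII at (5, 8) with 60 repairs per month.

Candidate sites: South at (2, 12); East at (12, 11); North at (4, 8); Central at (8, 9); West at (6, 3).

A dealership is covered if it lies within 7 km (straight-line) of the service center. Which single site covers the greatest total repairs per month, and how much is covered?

Coverage radius r = 7 km; a point is covered iff (Δx)²+(Δy)² ≤ 7² = 49.
  South (2, 12): covers {Zone V, Zone VIII} → 360
  East (12, 11): covers {Zone IV} → 350
  North (4, 8): covers {Zone II, Zone III, Zone IV, Zone V, Zone VI, Zone VII, Zone VIII} → 906
  Central (8, 9): covers {Zone I, Zone II, Zone IV, Zone V, Zone VIII} → 1080
  West (6, 3): covers {Zone I, Zone II, Zone III, Zone IV, Zone VI, Zone VII, Zone VIII} → 906
Maximum coverage at Central: 1080 repairs per month.

Central, covering 1080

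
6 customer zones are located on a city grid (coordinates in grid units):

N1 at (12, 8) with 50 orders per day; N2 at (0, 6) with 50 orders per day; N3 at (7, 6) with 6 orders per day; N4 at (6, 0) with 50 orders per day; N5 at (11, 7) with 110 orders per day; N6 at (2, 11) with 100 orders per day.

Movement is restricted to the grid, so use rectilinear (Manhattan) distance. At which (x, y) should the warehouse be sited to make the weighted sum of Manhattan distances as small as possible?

Manhattan distance separates: Σwᵢ(|x−xᵢ|+|y−yᵢ|) = Σwᵢ|x−xᵢ| + Σwᵢ|y−yᵢ|, so x and y are optimised independently as 1-D weighted medians.
Total weight W = 366; half = 183.
x-coordinate, sorted with cumulative weight:
  x=0 (N2, w=50) cum 50
  x=2 (N6, w=100) cum 150
  x=6 (N4, w=50) cum 200  ← median
  x=7 (N3, w=6) cum 206
  x=11 (N5, w=110) cum 316
  x=12 (N1, w=50) cum 366
⇒ x* = 6
y-coordinate, sorted with cumulative weight:
  y=0 (N4, w=50) cum 50
  y=6 (N2, w=50) cum 100
  y=6 (N3, w=6) cum 106
  y=7 (N5, w=110) cum 216  ← median
  y=8 (N1, w=50) cum 266
  y=11 (N6, w=100) cum 366
⇒ y* = 7

(6, 7)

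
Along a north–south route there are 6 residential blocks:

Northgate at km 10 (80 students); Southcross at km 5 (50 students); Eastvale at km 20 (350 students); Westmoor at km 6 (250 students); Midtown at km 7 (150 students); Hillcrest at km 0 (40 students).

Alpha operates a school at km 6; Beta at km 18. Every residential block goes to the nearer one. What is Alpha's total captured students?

570

The indifferent point is the midpoint (6+18)/2 = 12; residential blocks left of it (closer to Alpha at 6) go to Alpha, those right go to Beta.
  Hillcrest at 0 (w=40) → Alpha
  Southcross at 5 (w=50) → Alpha
  Westmoor at 6 (w=250) → Alpha
  Midtown at 7 (w=150) → Alpha
  Northgate at 10 (w=80) → Alpha
  Eastvale at 20 (w=350) → Beta
Alpha captures 570; Beta captures 350.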